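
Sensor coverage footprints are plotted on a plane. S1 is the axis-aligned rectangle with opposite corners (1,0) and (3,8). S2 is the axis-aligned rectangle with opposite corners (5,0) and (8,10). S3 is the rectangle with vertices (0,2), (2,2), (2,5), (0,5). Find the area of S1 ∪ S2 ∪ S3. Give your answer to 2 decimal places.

49.00

By inclusion–exclusion:
Individual areas: |S1| = 16, |S2| = 30, |S3| = 6.
|S1∩S2| = 0 (no overlap).
|S1∩S3|: x∈[1,2], y∈[2,5] → 1·3 = 3.
|S2∩S3| = 0 (no overlap).
|S1∩S2∩S3| = 0.
|S1 ∪ S2 ∪ S3| = 52 − 3 + 0 = 49.00.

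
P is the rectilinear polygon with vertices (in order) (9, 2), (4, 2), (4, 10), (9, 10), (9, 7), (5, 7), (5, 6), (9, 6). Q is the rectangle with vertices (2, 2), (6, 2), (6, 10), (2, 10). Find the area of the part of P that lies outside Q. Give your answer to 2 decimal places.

|P| = 36, |P∩Q| = 15.
|P ∖ Q| = |P| − |P∩Q| = 36 − 15 = 21.00.

21.00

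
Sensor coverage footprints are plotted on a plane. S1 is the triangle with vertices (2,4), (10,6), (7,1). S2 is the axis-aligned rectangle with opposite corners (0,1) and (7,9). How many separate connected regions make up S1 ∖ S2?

1

S1 ∖ S2 is a single connected region.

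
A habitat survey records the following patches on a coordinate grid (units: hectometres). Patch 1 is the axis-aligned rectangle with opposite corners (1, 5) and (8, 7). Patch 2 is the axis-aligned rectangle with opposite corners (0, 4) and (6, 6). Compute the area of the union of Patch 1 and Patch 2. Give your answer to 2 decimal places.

By inclusion–exclusion:
Individual areas: |Patch 1| = 14, |Patch 2| = 12.
|Patch 1∩Patch 2|: x∈[1,6], y∈[5,6] → 5·1 = 5.
|Patch 1 ∪ Patch 2| = 26 − 5 = 21.00.

21.00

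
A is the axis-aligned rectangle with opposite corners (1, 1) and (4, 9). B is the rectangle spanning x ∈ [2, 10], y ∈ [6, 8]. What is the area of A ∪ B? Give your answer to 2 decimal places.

36.00

By inclusion–exclusion:
Individual areas: |A| = 24, |B| = 16.
|A∩B|: x∈[2,4], y∈[6,8] → 2·2 = 4.
|A ∪ B| = 40 − 4 = 36.00.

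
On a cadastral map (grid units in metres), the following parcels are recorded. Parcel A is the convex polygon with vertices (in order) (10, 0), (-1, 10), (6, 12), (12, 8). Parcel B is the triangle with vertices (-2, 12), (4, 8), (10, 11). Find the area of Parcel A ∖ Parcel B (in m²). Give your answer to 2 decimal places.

|Parcel A| = 74, |Parcel A∩Parcel B| = 15.474.
|Parcel A ∖ Parcel B| = |Parcel A| − |Parcel A∩Parcel B| = 74 − 15.474 = 58.53.

58.53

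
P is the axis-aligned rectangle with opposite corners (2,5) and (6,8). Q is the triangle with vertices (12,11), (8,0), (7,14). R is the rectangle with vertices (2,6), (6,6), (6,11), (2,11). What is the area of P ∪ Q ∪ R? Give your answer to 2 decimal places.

57.50

By inclusion–exclusion:
Individual areas: |P| = 12, |Q| = 33.5, |R| = 20.
|P∩Q| = 0.
|P∩R|: x∈[2,6], y∈[6,8] → 4·2 = 8.
|Q∩R| = 0.
|P∩Q∩R| = 0.
|P ∪ Q ∪ R| = 65.5 − 8 + 0 = 57.50.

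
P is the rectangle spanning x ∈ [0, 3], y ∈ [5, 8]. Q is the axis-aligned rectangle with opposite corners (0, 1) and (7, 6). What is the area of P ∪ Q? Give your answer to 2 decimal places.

By inclusion–exclusion:
Individual areas: |P| = 9, |Q| = 35.
|P∩Q|: x∈[0,3], y∈[5,6] → 3·1 = 3.
|P ∪ Q| = 44 − 3 = 41.00.

41.00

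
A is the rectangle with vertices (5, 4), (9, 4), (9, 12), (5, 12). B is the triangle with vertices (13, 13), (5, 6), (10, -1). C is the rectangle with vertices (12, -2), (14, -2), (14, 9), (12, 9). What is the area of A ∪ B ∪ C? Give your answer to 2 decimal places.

By inclusion–exclusion:
Individual areas: |A| = 32, |B| = 45.5, |C| = 22.
|A∩B| = 13.5714.
|A∩C| = 0 (no overlap).
|B∩C| = 0.0476.
|A∩B∩C| = 0.
|A ∪ B ∪ C| = 99.5 − 13.619 + 0 = 85.88.

85.88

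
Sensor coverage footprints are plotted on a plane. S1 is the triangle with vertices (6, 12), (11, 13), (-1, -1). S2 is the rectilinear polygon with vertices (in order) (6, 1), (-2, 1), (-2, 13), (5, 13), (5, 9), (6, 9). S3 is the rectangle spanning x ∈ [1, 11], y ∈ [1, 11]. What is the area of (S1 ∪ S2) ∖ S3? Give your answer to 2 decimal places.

|S1 ∪ S2| = 106.7921.
|(S1 ∪ S2) ∩ S3| = 56.0998.
|(S1 ∪ S2) ∖ S3| = 106.7921 − 56.0998 = 50.69.

50.69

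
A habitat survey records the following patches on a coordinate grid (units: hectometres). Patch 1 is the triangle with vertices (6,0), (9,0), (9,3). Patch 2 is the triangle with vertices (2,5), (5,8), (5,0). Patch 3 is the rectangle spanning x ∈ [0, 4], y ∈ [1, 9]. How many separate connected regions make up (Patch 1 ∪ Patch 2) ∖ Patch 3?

2

(Patch 1 ∪ Patch 2) ∖ Patch 3 splits into 2 disjoint pieces (area 4.5, area 6.6667).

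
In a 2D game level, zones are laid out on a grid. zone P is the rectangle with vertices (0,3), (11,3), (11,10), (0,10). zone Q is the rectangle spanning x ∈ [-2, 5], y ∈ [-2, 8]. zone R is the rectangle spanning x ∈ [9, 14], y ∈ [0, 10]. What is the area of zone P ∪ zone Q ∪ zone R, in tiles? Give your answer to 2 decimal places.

By inclusion–exclusion:
Individual areas: |zone P| = 77, |zone Q| = 70, |zone R| = 50.
|zone P∩zone Q|: x∈[0,5], y∈[3,8] → 5·5 = 25.
|zone P∩zone R|: x∈[9,11], y∈[3,10] → 2·7 = 14.
|zone Q∩zone R| = 0 (no overlap).
|zone P∩zone Q∩zone R| = 0.
|zone P ∪ zone Q ∪ zone R| = 197 − 39 + 0 = 158.00.

158.00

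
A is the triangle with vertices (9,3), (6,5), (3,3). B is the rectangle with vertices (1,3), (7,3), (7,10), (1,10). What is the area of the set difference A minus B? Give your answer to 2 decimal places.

1.33

|A| = 6, |A∩B| = 4.6667.
|A ∖ B| = |A| − |A∩B| = 6 − 4.6667 = 1.33.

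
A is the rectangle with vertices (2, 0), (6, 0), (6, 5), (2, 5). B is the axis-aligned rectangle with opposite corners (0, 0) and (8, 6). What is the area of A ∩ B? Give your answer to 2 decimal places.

20.00

|A∩B|: x∈[2,6], y∈[0,5] → 4·5 = 20.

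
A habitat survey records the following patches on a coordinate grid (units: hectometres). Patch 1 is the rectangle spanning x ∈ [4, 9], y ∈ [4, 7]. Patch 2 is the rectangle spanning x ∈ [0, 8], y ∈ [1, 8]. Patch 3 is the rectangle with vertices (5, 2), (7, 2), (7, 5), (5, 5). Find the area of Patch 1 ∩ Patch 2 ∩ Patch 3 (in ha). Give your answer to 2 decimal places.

2.00

The intersection is the polygon with vertices (5,4), (5,5), (7,5), (7,4).
By the shoelace formula its area is 2.00.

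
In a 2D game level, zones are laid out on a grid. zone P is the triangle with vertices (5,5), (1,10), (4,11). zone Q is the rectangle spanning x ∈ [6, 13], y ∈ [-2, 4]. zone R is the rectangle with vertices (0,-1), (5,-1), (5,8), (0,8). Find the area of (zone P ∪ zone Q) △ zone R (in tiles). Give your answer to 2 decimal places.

90.80

|zone P ∪ zone Q| = 51.5.
|(zone P ∪ zone Q) ∩ zone R| = 2.85.
|(zone P ∪ zone Q) △ zone R| = 51.5 + 45 − 5.7 = 90.80.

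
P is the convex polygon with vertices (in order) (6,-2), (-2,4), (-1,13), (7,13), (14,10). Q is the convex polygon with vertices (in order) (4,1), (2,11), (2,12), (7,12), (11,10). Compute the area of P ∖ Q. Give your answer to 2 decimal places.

99.50

|P| = 153, |P∩Q| = 53.5.
|P ∖ Q| = |P| − |P∩Q| = 153 − 53.5 = 99.50.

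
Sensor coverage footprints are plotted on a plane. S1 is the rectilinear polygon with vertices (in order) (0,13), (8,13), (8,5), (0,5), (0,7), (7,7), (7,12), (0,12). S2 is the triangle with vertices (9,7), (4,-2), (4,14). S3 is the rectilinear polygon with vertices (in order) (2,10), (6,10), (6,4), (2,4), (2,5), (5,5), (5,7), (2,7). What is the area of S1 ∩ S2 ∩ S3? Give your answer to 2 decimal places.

2.00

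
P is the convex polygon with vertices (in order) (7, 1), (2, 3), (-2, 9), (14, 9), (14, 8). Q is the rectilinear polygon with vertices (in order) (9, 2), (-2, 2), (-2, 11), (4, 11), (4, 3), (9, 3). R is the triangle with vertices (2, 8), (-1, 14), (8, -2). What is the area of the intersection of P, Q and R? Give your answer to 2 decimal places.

1.50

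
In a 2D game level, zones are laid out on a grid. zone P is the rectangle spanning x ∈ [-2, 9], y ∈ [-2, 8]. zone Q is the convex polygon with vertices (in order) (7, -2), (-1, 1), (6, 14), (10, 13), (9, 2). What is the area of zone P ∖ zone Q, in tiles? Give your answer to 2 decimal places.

39.19

|zone P| = 110, |zone P∩zone Q| = 70.8077.
|zone P ∖ zone Q| = |zone P| − |zone P∩zone Q| = 110 − 70.8077 = 39.19.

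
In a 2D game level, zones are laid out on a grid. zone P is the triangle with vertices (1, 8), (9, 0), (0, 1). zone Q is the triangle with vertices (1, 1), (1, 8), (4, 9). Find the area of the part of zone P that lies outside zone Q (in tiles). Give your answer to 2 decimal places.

25.32

|zone P| = 32, |zone P∩zone Q| = 6.6818.
|zone P ∖ zone Q| = |zone P| − |zone P∩zone Q| = 32 − 6.6818 = 25.32.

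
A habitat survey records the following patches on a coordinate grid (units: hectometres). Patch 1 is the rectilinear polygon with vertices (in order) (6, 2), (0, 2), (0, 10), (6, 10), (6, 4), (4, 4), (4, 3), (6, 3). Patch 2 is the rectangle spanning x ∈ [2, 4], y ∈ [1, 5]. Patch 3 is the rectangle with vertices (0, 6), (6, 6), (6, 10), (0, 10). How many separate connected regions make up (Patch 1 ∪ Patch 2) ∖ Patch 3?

(Patch 1 ∪ Patch 2) ∖ Patch 3 is a single connected region.

1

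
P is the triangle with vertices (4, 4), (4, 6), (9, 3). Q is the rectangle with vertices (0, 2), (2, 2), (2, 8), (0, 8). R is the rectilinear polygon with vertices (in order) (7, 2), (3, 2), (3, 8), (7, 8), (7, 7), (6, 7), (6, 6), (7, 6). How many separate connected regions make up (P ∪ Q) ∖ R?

(P ∪ Q) ∖ R splits into 2 disjoint pieces (area 0.8, area 12).

2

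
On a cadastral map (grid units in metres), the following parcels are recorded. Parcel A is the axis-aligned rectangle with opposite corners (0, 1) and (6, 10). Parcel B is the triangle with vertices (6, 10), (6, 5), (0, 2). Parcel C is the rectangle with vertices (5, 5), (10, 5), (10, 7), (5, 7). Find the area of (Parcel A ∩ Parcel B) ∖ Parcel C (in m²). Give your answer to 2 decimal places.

|Parcel A ∩ Parcel B| = 15.
|(Parcel A ∩ Parcel B) ∩ Parcel C| = 2.
|(Parcel A ∩ Parcel B) ∖ Parcel C| = 15 − 2 = 13.00.

13.00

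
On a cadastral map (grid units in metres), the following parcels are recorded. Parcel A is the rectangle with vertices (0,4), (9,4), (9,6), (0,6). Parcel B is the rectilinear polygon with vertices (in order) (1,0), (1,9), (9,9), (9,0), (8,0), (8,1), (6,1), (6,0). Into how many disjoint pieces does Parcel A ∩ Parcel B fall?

1

Parcel A ∩ Parcel B is a single connected region.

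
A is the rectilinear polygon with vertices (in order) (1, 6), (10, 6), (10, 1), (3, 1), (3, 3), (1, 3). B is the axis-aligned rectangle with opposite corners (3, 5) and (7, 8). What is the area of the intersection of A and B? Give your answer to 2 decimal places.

4.00

The intersection is the polygon with vertices (7,6), (7,5), (3,5), (3,6).
By the shoelace formula its area is 4.00.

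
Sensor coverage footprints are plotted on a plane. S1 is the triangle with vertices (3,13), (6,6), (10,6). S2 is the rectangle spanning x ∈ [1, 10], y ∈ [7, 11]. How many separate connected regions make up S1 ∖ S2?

S1 ∖ S2 splits into 2 disjoint pieces (area 1.1429, area 3.7143).

2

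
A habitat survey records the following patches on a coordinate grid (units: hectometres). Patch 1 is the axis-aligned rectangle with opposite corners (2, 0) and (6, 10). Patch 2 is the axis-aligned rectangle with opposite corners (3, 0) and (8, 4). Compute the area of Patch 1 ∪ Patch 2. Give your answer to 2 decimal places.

By inclusion–exclusion:
Individual areas: |Patch 1| = 40, |Patch 2| = 20.
|Patch 1∩Patch 2|: x∈[3,6], y∈[0,4] → 3·4 = 12.
|Patch 1 ∪ Patch 2| = 60 − 12 = 48.00.

48.00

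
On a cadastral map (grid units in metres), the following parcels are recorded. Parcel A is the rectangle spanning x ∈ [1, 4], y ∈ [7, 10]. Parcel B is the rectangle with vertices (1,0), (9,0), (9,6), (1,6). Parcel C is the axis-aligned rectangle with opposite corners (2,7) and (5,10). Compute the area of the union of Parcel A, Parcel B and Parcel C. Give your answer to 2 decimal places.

60.00

By inclusion–exclusion:
Individual areas: |Parcel A| = 9, |Parcel B| = 48, |Parcel C| = 9.
|Parcel A∩Parcel B| = 0 (no overlap).
|Parcel A∩Parcel C|: x∈[2,4], y∈[7,10] → 2·3 = 6.
|Parcel B∩Parcel C| = 0 (no overlap).
|Parcel A∩Parcel B∩Parcel C| = 0.
|Parcel A ∪ Parcel B ∪ Parcel C| = 66 − 6 + 0 = 60.00.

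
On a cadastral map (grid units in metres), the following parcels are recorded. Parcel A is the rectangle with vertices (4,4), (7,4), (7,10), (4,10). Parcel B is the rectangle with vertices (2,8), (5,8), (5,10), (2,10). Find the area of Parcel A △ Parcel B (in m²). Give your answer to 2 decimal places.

|Parcel A∩Parcel B|: x∈[4,5], y∈[8,10] → 1·2 = 2.
|Parcel A △ Parcel B| = |Parcel A| + |Parcel B| − 2·|Parcel A∩Parcel B| = 18 + 6 − 4 = 20.00.

20.00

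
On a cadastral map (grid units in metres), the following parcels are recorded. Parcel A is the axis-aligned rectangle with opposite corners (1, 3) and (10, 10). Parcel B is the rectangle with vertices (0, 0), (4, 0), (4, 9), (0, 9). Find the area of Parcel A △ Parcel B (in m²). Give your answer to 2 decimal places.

63.00

|Parcel A∩Parcel B|: x∈[1,4], y∈[3,9] → 3·6 = 18.
|Parcel A △ Parcel B| = |Parcel A| + |Parcel B| − 2·|Parcel A∩Parcel B| = 63 + 36 − 36 = 63.00.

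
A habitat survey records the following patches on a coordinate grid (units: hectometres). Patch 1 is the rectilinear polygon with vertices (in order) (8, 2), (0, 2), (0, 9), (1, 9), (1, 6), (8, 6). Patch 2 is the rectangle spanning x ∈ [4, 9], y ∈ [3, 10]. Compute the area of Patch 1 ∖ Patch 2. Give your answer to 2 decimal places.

|Patch 1| = 35, |Patch 1∩Patch 2| = 12.
|Patch 1 ∖ Patch 2| = |Patch 1| − |Patch 1∩Patch 2| = 35 − 12 = 23.00.

23.00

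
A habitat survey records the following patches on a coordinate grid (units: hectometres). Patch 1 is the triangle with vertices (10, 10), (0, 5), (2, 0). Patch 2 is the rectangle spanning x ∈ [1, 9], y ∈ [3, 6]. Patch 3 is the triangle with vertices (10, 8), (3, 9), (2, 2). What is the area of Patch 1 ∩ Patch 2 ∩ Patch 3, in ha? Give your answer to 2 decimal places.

8.66

The intersection is the polygon with vertices (6.8,6), (6,5), (3.333,3), (2.143,3), (2.571,6).
By the shoelace formula its area is 8.66.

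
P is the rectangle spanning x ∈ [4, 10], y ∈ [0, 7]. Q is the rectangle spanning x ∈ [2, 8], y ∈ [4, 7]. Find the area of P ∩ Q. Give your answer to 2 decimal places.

|P∩Q|: x∈[4,8], y∈[4,7] → 4·3 = 12.

12.00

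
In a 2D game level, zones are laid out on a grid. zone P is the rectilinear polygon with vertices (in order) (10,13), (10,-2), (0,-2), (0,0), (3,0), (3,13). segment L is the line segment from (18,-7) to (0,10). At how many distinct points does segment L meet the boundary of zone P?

The segment meets the boundary at (3,7.167), (10,0.556).

2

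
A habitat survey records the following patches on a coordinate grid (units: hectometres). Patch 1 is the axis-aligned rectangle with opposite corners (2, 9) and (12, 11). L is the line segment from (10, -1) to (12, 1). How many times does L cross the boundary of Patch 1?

The segment lies entirely outside Patch 1 and never meets its boundary.

0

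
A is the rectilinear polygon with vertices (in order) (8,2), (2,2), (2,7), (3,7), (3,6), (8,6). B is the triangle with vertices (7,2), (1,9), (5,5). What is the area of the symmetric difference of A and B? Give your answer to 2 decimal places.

|A| = 25, |B| = 2, |A∩B| = 1.4048.
|A △ B| = |A| + |B| − 2·|A∩B| = 25 + 2 − 2.8095 = 24.19.

24.19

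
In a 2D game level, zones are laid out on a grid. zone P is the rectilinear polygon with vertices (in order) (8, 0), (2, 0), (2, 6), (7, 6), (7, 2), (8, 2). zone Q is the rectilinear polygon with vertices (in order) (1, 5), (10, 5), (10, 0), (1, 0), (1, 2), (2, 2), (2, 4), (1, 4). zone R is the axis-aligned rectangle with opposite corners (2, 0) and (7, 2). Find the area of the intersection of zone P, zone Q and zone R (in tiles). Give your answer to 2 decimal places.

The intersection is the polygon with vertices (2,2), (7,2), (7,0), (2,0).
By the shoelace formula its area is 10.00.

10.00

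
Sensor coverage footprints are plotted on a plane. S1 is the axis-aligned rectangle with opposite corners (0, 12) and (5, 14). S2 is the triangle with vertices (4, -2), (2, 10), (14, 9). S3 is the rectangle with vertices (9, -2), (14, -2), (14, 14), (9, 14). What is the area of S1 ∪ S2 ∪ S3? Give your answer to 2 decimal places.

146.21

By inclusion–exclusion:
Individual areas: |S1| = 10, |S2| = 71, |S3| = 80.
|S1∩S2| = 0.
|S1∩S3| = 0 (no overlap).
|S2∩S3| = 14.7917.
|S1∩S2∩S3| = 0.
|S1 ∪ S2 ∪ S3| = 161 − 14.7917 + 0 = 146.21.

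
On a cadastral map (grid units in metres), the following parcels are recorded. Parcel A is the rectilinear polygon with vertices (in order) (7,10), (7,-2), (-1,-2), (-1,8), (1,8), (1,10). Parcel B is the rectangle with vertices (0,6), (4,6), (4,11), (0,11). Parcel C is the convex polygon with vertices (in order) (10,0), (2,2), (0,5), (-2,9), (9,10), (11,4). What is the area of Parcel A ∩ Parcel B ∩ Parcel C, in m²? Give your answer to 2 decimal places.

12.23

The intersection is the polygon with vertices (1,9.273), (4,9.546), (4,6), (0,6), (0,8), (1,8).
By the shoelace formula its area is 12.23.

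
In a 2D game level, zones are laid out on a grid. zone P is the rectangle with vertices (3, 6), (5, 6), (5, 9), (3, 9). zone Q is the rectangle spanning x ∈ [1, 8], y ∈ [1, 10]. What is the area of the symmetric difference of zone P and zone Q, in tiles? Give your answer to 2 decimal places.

|zone P∩zone Q|: x∈[3,5], y∈[6,9] → 2·3 = 6.
|zone P △ zone Q| = |zone P| + |zone Q| − 2·|zone P∩zone Q| = 6 + 63 − 12 = 57.00.

57.00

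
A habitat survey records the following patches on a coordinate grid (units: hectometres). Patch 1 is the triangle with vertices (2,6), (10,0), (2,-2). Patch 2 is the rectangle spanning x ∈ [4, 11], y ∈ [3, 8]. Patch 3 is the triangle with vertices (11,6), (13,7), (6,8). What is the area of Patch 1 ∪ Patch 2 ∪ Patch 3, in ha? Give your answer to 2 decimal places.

66.79

By inclusion–exclusion:
Individual areas: |Patch 1| = 32, |Patch 2| = 35, |Patch 3| = 4.5.
|Patch 1∩Patch 2| = 1.5.
|Patch 1∩Patch 3| = 0.
|Patch 2∩Patch 3| = 3.2143.
|Patch 1∩Patch 2∩Patch 3| = 0.
|Patch 1 ∪ Patch 2 ∪ Patch 3| = 71.5 − 4.7143 + 0 = 66.79.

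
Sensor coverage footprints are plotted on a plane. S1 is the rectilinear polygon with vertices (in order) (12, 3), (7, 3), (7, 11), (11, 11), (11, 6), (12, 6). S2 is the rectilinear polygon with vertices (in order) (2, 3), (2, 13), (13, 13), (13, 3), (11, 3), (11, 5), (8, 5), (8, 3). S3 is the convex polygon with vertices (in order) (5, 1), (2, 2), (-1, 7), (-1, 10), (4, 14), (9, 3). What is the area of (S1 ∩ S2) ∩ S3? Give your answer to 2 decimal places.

3.31

The region (S1 ∩ S2) ∩ S3 is the polygon with vertices (8,5), (8,3), (7,3), (7,7.4), (8.091,5).
By the shoelace formula its area is 3.31.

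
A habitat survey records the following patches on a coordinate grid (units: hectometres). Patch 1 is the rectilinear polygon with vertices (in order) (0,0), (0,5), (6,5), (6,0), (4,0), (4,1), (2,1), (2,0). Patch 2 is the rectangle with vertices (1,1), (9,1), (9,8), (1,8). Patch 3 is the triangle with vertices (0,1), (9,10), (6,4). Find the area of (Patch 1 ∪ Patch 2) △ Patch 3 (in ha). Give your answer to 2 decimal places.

52.50

|Patch 1 ∪ Patch 2| = 64.
|(Patch 1 ∪ Patch 2) ∩ Patch 3| = 12.5.
|(Patch 1 ∪ Patch 2) △ Patch 3| = 64 + 13.5 − 25 = 52.50.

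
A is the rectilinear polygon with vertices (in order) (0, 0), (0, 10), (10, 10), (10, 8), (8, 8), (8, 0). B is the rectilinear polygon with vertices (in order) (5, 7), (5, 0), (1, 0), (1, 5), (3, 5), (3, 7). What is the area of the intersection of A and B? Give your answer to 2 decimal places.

24.00

The intersection is the polygon with vertices (1,0), (1,5), (3,5), (3,7), (5,7), (5,0).
By the shoelace formula its area is 24.00.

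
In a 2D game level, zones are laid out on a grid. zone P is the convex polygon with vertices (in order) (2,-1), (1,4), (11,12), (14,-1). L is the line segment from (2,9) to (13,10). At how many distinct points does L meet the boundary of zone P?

The segment meets the boundary at (11.493,9.863), (7.923,9.538).

2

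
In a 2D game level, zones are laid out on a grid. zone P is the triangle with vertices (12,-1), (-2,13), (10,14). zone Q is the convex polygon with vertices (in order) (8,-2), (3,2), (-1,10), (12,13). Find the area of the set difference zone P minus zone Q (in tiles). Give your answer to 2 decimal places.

|zone P| = 91, |zone P∩zone Q| = 55.0279.
|zone P ∖ zone Q| = |zone P| − |zone P∩zone Q| = 91 − 55.0279 = 35.97.

35.97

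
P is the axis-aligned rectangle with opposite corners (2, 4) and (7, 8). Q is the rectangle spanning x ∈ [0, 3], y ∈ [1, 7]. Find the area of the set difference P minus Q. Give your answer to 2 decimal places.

17.00

|P∩Q|: x∈[2,3], y∈[4,7] → 1·3 = 3.
|P| = 20.
|P ∖ Q| = |P| − |P∩Q| = 20 − 3 = 17.00.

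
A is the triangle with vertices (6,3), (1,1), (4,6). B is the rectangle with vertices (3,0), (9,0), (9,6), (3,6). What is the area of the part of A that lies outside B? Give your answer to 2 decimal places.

2.53

|A| = 9.5, |A∩B| = 6.9667.
|A ∖ B| = |A| − |A∩B| = 9.5 − 6.9667 = 2.53.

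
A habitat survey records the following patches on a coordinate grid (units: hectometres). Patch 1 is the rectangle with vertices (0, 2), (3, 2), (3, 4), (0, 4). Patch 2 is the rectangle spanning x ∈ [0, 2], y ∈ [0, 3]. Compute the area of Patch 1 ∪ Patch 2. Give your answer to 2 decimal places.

10.00

By inclusion–exclusion:
Individual areas: |Patch 1| = 6, |Patch 2| = 6.
|Patch 1∩Patch 2|: x∈[0,2], y∈[2,3] → 2·1 = 2.
|Patch 1 ∪ Patch 2| = 12 − 2 = 10.00.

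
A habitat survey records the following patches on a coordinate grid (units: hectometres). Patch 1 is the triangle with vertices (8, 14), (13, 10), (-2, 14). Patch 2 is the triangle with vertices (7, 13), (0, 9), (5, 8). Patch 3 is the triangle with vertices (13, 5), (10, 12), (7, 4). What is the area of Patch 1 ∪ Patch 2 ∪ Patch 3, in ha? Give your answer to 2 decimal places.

54.59

By inclusion–exclusion:
Individual areas: |Patch 1| = 20, |Patch 2| = 13.5, |Patch 3| = 22.5.
|Patch 1∩Patch 2| = 0.8151.
|Patch 1∩Patch 3| = 0.5938.
|Patch 2∩Patch 3| = 0.
|Patch 1∩Patch 2∩Patch 3| = 0.
|Patch 1 ∪ Patch 2 ∪ Patch 3| = 56 − 1.4089 + 0 = 54.59.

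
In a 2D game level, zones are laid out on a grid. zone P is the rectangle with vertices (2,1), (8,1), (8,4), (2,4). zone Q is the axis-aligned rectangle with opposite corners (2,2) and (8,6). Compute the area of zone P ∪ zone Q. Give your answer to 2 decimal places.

By inclusion–exclusion:
Individual areas: |zone P| = 18, |zone Q| = 24.
|zone P∩zone Q|: x∈[2,8], y∈[2,4] → 6·2 = 12.
|zone P ∪ zone Q| = 42 − 12 = 30.00.

30.00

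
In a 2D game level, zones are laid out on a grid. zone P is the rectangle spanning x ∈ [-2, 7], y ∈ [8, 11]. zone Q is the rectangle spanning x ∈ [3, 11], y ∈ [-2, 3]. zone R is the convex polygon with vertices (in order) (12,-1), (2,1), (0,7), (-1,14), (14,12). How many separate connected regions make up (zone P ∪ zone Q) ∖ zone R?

(zone P ∪ zone Q) ∖ zone R splits into 2 disjoint pieces (area 4.9286, area 16).

2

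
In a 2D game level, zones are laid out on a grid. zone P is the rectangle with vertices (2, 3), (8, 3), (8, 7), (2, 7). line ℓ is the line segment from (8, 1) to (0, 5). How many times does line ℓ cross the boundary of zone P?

The segment meets the boundary at (2,4), (4,3).

2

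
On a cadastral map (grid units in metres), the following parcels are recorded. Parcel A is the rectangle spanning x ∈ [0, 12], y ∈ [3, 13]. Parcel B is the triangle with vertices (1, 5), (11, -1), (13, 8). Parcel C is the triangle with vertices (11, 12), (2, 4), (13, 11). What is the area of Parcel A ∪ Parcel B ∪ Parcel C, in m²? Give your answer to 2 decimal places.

137.80

By inclusion–exclusion:
Individual areas: |Parcel A| = 120, |Parcel B| = 51, |Parcel C| = 12.5.
|Parcel A∩Parcel B| = 33.7639.
|Parcel A∩Parcel C| = 11.9318.
|Parcel B∩Parcel C| = 0.7883.
|Parcel A∩Parcel B∩Parcel C| = 0.7883.
|Parcel A ∪ Parcel B ∪ Parcel C| = 183.5 − 46.484 + 0.7883 = 137.80.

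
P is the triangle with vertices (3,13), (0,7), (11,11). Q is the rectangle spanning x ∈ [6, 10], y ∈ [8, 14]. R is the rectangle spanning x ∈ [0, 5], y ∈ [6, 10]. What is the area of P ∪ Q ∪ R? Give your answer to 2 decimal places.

55.43

By inclusion–exclusion:
Individual areas: |P| = 27, |Q| = 24, |R| = 20.
|P∩Q| = 7.3636.
|P∩R| = 8.2045.
|Q∩R| = 0 (no overlap).
|P∩Q∩R| = 0.
|P ∪ Q ∪ R| = 71 − 15.5682 + 0 = 55.43.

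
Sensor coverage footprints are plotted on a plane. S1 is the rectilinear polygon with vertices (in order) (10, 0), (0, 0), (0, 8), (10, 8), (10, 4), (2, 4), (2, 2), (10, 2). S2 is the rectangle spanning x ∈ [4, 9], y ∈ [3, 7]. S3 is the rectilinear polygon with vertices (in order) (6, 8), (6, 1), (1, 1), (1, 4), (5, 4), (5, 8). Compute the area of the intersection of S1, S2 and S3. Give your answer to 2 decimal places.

3.00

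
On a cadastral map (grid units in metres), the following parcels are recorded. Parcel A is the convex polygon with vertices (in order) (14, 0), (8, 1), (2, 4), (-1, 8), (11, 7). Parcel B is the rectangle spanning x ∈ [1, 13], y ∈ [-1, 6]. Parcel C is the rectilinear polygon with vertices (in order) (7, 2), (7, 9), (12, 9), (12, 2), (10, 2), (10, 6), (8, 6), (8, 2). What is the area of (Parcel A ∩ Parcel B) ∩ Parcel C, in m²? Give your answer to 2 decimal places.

|Parcel A ∩ Parcel B| = 46.5357.
|(Parcel A ∩ Parcel B) ∩ Parcel C| = 11.62.

11.62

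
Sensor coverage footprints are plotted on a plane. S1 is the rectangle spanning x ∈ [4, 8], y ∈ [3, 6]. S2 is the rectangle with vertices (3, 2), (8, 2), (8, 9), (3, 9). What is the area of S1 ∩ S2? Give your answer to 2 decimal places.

12.00

|S1∩S2|: x∈[4,8], y∈[3,6] → 4·3 = 12.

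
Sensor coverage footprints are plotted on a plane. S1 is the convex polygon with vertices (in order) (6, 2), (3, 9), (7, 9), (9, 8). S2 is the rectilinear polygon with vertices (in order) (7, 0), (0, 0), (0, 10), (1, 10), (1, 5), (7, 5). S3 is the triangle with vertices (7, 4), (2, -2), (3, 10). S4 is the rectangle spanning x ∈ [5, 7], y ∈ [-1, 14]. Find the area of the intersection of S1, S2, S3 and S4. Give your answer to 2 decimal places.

The intersection is the polygon with vertices (7,4), (5.774,2.528), (5,4.333), (5,5), (6.333,5).
By the shoelace formula its area is 3.01.

3.01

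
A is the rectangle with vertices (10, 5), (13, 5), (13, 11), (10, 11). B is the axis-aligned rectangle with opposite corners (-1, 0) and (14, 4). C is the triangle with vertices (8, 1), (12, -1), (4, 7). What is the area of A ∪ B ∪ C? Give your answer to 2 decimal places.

80.00

By inclusion–exclusion:
Individual areas: |A| = 18, |B| = 60, |C| = 8.
|A∩B| = 0 (no overlap).
|A∩C| = 0.
|B∩C| = 6.
|A∩B∩C| = 0.
|A ∪ B ∪ C| = 86 − 6 + 0 = 80.00.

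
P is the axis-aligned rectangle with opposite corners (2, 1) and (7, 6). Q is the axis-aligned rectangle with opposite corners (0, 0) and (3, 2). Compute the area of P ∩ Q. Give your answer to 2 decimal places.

|P∩Q|: x∈[2,3], y∈[1,2] → 1·1 = 1.

1.00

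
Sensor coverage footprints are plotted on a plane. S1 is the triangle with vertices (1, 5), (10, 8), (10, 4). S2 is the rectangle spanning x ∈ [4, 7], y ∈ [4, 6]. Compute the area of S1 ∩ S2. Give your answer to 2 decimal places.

The intersection is the polygon with vertices (4,4.667), (4,6), (7,6), (7,4.333).
By the shoelace formula its area is 4.50.

4.50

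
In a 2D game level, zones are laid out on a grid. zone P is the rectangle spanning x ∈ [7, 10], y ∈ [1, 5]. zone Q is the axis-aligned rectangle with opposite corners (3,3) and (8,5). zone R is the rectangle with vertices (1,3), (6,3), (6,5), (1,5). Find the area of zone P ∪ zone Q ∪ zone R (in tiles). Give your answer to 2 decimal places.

24.00

By inclusion–exclusion:
Individual areas: |zone P| = 12, |zone Q| = 10, |zone R| = 10.
|zone P∩zone Q|: x∈[7,8], y∈[3,5] → 1·2 = 2.
|zone P∩zone R| = 0 (no overlap).
|zone Q∩zone R|: x∈[3,6], y∈[3,5] → 3·2 = 6.
|zone P∩zone Q∩zone R| = 0.
|zone P ∪ zone Q ∪ zone R| = 32 − 8 + 0 = 24.00.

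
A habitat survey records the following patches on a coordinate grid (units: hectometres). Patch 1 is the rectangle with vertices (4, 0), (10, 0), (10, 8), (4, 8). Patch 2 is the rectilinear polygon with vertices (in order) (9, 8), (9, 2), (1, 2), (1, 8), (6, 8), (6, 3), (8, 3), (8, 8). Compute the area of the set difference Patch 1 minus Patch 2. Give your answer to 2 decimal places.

28.00

|Patch 1| = 48, |Patch 1∩Patch 2| = 20.
|Patch 1 ∖ Patch 2| = |Patch 1| − |Patch 1∩Patch 2| = 48 − 20 = 28.00.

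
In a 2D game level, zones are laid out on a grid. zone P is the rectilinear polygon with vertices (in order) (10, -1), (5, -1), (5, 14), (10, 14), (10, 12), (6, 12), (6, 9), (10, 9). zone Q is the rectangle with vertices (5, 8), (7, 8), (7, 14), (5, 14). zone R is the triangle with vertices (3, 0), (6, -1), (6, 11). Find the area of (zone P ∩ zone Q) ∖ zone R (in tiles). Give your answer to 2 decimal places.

7.77

|zone P ∩ zone Q| = 9.
|(zone P ∩ zone Q) ∩ zone R| = 1.2273.
|(zone P ∩ zone Q) ∖ zone R| = 9 − 1.2273 = 7.77.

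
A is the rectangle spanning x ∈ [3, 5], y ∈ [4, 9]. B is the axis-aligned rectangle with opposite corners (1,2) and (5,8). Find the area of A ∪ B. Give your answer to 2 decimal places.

By inclusion–exclusion:
Individual areas: |A| = 10, |B| = 24.
|A∩B|: x∈[3,5], y∈[4,8] → 2·4 = 8.
|A ∪ B| = 34 − 8 = 26.00.

26.00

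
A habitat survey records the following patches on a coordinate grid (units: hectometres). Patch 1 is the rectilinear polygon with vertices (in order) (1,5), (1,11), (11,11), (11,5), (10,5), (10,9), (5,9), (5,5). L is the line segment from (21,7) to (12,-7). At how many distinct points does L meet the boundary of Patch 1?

0

The segment lies entirely outside Patch 1 and never meets its boundary.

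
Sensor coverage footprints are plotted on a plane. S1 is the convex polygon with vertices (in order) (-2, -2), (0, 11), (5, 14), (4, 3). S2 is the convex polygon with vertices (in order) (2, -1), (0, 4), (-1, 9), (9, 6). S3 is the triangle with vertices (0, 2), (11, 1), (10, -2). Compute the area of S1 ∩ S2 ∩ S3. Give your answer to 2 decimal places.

0.62

The intersection is the polygon with vertices (1.892,1.243), (0.952,1.619), (0.83,1.925), (2.525,1.77).
By the shoelace formula its area is 0.62.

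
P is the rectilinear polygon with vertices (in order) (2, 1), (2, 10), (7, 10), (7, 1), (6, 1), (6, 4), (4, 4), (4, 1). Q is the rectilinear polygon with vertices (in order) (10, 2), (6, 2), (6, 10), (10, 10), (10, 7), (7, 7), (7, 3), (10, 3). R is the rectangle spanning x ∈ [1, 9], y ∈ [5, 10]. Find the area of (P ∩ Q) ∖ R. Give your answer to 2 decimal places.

|P ∩ Q| = 8.
|(P ∩ Q) ∩ R| = 5.
|(P ∩ Q) ∖ R| = 8 − 5 = 3.00.

3.00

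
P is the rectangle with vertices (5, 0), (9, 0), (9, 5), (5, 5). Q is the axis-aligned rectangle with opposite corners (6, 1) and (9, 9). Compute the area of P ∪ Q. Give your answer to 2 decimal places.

By inclusion–exclusion:
Individual areas: |P| = 20, |Q| = 24.
|P∩Q|: x∈[6,9], y∈[1,5] → 3·4 = 12.
|P ∪ Q| = 44 − 12 = 32.00.

32.00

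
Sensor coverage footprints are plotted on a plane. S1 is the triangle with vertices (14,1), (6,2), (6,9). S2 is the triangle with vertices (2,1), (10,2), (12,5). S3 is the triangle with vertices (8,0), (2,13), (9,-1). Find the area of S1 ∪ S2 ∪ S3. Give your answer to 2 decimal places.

By inclusion–exclusion:
Individual areas: |S1| = 28, |S2| = 11, |S3| = 3.5.
|S1∩S2| = 7.6714.
|S1∩S3| = 1.0667.
|S2∩S3| = 0.5161.
|S1∩S2∩S3| = 0.4519.
|S1 ∪ S2 ∪ S3| = 42.5 − 9.2542 + 0.4519 = 33.70.

33.70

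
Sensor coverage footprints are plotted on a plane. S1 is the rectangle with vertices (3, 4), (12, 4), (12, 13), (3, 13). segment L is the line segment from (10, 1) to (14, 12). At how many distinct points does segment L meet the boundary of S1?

2

The segment meets the boundary at (12,6.5), (11.091,4).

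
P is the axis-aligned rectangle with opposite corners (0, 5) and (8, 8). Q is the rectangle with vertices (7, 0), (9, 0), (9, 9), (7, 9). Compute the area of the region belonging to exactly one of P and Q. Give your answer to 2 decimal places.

36.00

|P∩Q|: x∈[7,8], y∈[5,8] → 1·3 = 3.
|P △ Q| = |P| + |Q| − 2·|P∩Q| = 24 + 18 − 6 = 36.00.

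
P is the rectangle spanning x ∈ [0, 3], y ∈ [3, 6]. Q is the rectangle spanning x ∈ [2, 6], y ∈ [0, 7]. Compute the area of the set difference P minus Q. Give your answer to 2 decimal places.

|P∩Q|: x∈[2,3], y∈[3,6] → 1·3 = 3.
|P| = 9.
|P ∖ Q| = |P| − |P∩Q| = 9 − 3 = 6.00.

6.00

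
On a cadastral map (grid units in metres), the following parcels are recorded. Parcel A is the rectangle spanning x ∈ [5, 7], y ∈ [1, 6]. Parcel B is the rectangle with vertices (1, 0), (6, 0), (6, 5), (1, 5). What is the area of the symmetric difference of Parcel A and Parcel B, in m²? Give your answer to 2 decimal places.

27.00

|Parcel A∩Parcel B|: x∈[5,6], y∈[1,5] → 1·4 = 4.
|Parcel A △ Parcel B| = |Parcel A| + |Parcel B| − 2·|Parcel A∩Parcel B| = 10 + 25 − 8 = 27.00.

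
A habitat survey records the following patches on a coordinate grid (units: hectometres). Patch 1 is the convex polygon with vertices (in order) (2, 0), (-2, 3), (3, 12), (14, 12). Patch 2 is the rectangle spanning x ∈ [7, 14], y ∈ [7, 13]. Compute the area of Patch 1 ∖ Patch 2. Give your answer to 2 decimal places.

|Patch 1| = 91.5, |Patch 1∩Patch 2| = 22.5.
|Patch 1 ∖ Patch 2| = |Patch 1| − |Patch 1∩Patch 2| = 91.5 − 22.5 = 69.00.

69.00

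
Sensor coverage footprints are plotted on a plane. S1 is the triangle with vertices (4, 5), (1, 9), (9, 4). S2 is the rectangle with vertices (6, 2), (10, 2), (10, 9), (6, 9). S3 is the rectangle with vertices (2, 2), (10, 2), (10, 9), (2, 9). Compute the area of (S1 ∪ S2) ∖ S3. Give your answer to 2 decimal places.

0.35

|S1 ∪ S2| = 34.5875.
|(S1 ∪ S2) ∩ S3| = 34.2333.
|(S1 ∪ S2) ∖ S3| = 34.5875 − 34.2333 = 0.35.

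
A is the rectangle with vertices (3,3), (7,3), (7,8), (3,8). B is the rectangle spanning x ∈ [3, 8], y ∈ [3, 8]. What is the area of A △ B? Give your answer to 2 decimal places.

5.00

|A∩B|: x∈[3,7], y∈[3,8] → 4·5 = 20.
|A △ B| = |A| + |B| − 2·|A∩B| = 20 + 25 − 40 = 5.00.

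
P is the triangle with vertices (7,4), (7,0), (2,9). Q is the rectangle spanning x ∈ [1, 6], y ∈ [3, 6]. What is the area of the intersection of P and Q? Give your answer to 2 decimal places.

4.00

The intersection is the polygon with vertices (3.667,6), (5,6), (6,5), (6,3), (5.333,3).
By the shoelace formula its area is 4.00.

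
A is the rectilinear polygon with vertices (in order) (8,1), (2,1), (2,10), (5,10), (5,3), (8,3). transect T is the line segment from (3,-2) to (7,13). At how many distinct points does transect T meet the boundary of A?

2

The segment meets the boundary at (5,5.5), (3.8,1).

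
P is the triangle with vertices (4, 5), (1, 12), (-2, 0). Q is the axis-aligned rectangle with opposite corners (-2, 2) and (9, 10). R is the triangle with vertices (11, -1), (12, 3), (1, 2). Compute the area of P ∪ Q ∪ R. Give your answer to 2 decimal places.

109.85

By inclusion–exclusion:
Individual areas: |P| = 28.5, |Q| = 88, |R| = 21.5.
|P∩Q| = 25.2429.
|P∩R| = 0.
|Q∩R| = 2.9091.
|P∩Q∩R| = 0.
|P ∪ Q ∪ R| = 138 − 28.1519 + 0 = 109.85.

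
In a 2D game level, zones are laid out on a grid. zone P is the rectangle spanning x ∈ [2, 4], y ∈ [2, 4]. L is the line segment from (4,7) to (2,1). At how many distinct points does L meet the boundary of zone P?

The segment meets the boundary at (2.333,2), (3,4).

2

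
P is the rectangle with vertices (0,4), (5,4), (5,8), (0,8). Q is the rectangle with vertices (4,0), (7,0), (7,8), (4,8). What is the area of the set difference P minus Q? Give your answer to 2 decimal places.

|P∩Q|: x∈[4,5], y∈[4,8] → 1·4 = 4.
|P| = 20.
|P ∖ Q| = |P| − |P∩Q| = 20 − 4 = 16.00.

16.00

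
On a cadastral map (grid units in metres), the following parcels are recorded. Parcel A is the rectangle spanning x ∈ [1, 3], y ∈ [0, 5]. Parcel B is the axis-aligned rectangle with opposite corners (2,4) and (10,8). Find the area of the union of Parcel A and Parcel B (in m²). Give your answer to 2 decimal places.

41.00

By inclusion–exclusion:
Individual areas: |Parcel A| = 10, |Parcel B| = 32.
|Parcel A∩Parcel B|: x∈[2,3], y∈[4,5] → 1·1 = 1.
|Parcel A ∪ Parcel B| = 42 − 1 = 41.00.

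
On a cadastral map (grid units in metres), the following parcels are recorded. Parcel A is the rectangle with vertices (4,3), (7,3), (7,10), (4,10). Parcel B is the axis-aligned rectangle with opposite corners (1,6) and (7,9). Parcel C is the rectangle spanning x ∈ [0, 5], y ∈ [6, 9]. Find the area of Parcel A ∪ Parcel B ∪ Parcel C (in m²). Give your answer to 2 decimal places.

33.00

By inclusion–exclusion:
Individual areas: |Parcel A| = 21, |Parcel B| = 18, |Parcel C| = 15.
|Parcel A∩Parcel B|: x∈[4,7], y∈[6,9] → 3·3 = 9.
|Parcel A∩Parcel C|: x∈[4,5], y∈[6,9] → 1·3 = 3.
|Parcel B∩Parcel C|: x∈[1,5], y∈[6,9] → 4·3 = 12.
|Parcel A∩Parcel B∩Parcel C| = 3.
|Parcel A ∪ Parcel B ∪ Parcel C| = 54 − 24 + 3 = 33.00.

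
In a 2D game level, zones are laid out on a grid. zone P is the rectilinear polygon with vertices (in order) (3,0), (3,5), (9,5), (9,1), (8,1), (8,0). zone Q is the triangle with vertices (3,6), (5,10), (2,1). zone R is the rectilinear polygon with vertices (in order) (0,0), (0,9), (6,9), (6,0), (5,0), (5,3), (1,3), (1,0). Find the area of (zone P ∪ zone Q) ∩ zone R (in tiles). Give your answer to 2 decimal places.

|zone P ∪ zone Q| = 31.8333.
|(zone P ∪ zone Q) ∩ zone R| = 11.48.

11.48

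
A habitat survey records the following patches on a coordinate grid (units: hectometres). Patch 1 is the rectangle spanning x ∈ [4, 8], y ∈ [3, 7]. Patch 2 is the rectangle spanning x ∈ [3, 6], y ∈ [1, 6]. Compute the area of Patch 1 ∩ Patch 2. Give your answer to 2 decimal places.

|Patch 1∩Patch 2|: x∈[4,6], y∈[3,6] → 2·3 = 6.

6.00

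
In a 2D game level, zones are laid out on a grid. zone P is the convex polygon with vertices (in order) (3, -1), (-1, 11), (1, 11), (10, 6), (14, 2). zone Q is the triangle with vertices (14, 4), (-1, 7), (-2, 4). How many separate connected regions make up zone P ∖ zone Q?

zone P ∖ zone Q splits into 2 disjoint pieces (area 40.6667, area 31.6429).

2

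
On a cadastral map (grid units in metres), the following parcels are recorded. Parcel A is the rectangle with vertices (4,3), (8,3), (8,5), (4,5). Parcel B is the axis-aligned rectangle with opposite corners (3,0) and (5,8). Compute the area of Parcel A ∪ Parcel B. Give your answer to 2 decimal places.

22.00

By inclusion–exclusion:
Individual areas: |Parcel A| = 8, |Parcel B| = 16.
|Parcel A∩Parcel B|: x∈[4,5], y∈[3,5] → 1·2 = 2.
|Parcel A ∪ Parcel B| = 24 − 2 = 22.00.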